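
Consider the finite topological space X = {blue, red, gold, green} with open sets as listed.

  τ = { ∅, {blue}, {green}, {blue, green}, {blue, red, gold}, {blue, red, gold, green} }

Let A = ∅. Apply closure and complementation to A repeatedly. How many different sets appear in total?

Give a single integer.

2

cl via duality: int({blue, red, gold, green}) = {blue, red, gold, green}, so X∖{blue, red, gold, green} = ∅
Write k for closure, c for complement:
  1. A     = ∅
  2. cA    = {blue, red, gold, green}
applying k or c yields no new set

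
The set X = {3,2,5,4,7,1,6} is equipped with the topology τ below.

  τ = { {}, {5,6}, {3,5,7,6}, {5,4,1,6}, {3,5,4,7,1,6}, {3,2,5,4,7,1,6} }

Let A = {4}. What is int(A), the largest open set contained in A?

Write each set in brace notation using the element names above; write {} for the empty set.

U open, U⊆A: {}. int(A) = ⋃ = {}

{}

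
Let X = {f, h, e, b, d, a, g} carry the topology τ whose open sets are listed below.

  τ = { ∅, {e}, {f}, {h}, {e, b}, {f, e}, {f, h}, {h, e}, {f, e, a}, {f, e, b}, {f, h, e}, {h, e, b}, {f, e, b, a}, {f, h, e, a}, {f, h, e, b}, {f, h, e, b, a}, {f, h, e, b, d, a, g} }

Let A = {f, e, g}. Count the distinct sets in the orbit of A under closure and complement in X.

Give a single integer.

cl via duality: int({h, b, d, a}) = {h}, so X∖{h} = {f, e, b, d, a, g}
Write k for closure, c for complement:
  1. A     = {f, e, g}
  2. kA    = {f, e, b, d, a, g}
  3. cA    = {h, b, d, a}
  4. ckA   = {h}
  5. kcA   = {h, b, d, a, g}
  6. kckA  = {h, d, g}
  7. ckcA  = {f, e}
  8. ckckA = {f, e, b, a}
applying k or c yields no new set

8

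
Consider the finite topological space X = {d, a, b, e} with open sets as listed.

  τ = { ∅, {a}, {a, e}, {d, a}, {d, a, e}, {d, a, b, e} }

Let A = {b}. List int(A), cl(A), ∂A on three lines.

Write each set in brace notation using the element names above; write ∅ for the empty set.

int(A) = ∅
cl(A)  = {b}
∂A     = {b}

open subsets of A: ∅; so int(A) = ∅
closure: X∖int(X∖A) = X∖{d, a, e} = {b}
∂A = {b} minus ∅ = {b}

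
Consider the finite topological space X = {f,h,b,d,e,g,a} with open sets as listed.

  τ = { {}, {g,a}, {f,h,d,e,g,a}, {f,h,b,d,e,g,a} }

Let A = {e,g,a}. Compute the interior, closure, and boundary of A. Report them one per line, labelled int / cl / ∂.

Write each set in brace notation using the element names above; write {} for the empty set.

interior: largest open inside A is {g,a} (from {}, {g,a})
cl via duality: int({f,h,b,d}) = {}, so X∖{} = {f,h,b,d,e,g,a}
cl∖int = {f,h,b,d,e}

int(A) = {g,a}
cl(A)  = {f,h,b,d,e,g,a}
∂A     = {f,h,b,d,e}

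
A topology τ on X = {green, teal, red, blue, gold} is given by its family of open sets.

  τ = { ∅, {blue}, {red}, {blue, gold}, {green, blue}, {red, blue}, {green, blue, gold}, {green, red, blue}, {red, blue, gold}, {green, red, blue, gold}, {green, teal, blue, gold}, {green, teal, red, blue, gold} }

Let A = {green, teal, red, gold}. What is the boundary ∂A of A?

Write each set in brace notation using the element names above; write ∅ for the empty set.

open subsets of A: ∅, {red}; so int(A) = {red}
closure: X∖int(X∖A) = X∖{blue} = {green, teal, red, gold}
∂A = {green, teal, red, gold} minus {red} = {green, teal, gold}

{green, teal, gold}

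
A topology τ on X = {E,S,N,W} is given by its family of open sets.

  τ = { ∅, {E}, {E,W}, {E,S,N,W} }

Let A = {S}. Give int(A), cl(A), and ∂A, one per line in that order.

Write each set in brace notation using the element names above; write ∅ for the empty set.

open subsets of A: ∅; so int(A) = ∅
closure: X∖int(X∖A) = X∖{E,W} = {S,N}
∂A = {S,N} minus ∅ = {S,N}

int(A) = ∅
cl(A)  = {S,N}
∂A     = {S,N}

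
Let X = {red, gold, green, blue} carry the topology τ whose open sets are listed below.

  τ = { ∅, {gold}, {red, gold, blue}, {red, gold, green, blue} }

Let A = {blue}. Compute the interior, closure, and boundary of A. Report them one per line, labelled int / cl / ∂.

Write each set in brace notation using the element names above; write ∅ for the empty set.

int(A) = ∅
cl(A)  = {red, green, blue}
∂A     = {red, green, blue}

opens ⊆ A: ∅; union → int = ∅
complement {red, gold, green}; its interior {gold}; cl(A) = X∖{gold} = {red, green, blue}
boundary = {red, green, blue} ∖ ∅ = {red, green, blue}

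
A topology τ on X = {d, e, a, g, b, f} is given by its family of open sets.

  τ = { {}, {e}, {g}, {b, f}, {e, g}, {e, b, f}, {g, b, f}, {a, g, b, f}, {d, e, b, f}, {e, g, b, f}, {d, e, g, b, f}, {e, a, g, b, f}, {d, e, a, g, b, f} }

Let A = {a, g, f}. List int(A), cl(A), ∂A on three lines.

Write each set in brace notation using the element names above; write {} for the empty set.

int(A) = {g}
cl(A)  = {d, a, g, b, f}
∂A     = {d, a, b, f}

interior: largest open inside A is {g} (from {}, {g})
cl via duality: int({d, e, b}) = {e}, so X∖{e} = {d, a, g, b, f}
cl∖int = {d, a, b, f}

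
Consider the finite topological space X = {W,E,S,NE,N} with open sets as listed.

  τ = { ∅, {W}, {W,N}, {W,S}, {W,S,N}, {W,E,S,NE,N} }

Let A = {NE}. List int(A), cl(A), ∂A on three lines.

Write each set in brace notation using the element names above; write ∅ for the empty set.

interior: largest open inside A is ∅ (from ∅)
cl via duality: int({W,E,S,N}) = {W,S,N}, so X∖{W,S,N} = {E,NE}
cl∖int = {E,NE}

int(A) = ∅
cl(A)  = {E,NE}
∂A     = {E,NE}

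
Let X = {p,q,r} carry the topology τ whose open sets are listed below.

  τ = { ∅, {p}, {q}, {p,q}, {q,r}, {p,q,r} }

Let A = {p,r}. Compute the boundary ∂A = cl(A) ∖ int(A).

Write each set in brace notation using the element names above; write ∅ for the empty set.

{r}

interior: largest open inside A is {p} (from ∅, {p})
cl via duality: int({q}) = {q}, so X∖{q} = {p,r}
cl∖int = {r}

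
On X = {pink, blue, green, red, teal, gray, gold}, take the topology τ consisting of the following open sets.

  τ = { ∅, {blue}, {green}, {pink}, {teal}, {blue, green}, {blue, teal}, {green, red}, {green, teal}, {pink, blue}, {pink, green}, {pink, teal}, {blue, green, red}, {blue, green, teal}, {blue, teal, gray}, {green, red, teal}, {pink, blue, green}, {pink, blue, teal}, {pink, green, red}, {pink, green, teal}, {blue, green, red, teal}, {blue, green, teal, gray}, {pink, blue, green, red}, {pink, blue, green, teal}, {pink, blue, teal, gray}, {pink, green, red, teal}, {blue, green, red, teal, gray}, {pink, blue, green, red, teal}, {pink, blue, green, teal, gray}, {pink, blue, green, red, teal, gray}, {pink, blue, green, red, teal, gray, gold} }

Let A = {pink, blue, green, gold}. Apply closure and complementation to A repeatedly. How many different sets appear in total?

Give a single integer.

8

cl via duality: int({red, teal, gray}) = {teal}, so X∖{teal} = {pink, blue, green, red, gray, gold}
Write k for closure, c for complement:
  1. A     = {pink, blue, green, gold}
  2. kA    = {pink, blue, green, red, gray, gold}
  3. cA    = {red, teal, gray}
  4. ckA   = {teal}
  5. kcA   = {red, teal, gray, gold}
  6. kckA  = {teal, gray, gold}
  7. ckcA  = {pink, blue, green}
  8. ckckA = {pink, blue, green, red}
applying k or c yields no new set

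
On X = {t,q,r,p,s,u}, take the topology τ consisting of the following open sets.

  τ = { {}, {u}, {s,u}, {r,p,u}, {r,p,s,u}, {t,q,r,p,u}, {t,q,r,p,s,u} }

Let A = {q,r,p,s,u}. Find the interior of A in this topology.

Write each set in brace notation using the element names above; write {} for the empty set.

open subsets of A: {}, {u}, {s,u}, {r,p,u}, {r,p,s,u}; so int(A) = {r,p,s,u}

{r,p,s,u}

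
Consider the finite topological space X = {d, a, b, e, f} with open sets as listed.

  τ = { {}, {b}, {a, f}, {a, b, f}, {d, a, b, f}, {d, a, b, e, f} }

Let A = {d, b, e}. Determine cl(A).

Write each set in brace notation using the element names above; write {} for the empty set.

complement {a, f}; its interior {a, f}; cl(A) = X∖{a, f} = {d, b, e}

{d, b, e}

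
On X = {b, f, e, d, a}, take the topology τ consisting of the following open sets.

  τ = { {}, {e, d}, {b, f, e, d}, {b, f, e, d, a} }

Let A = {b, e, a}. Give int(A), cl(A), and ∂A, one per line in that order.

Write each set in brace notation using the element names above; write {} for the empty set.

int(A) = {}
cl(A)  = {b, f, e, d, a}
∂A     = {b, f, e, d, a}

interior: largest open inside A is {} (from {})
cl via duality: int({f, d}) = {}, so X∖{} = {b, f, e, d, a}
cl∖int = {b, f, e, d, a}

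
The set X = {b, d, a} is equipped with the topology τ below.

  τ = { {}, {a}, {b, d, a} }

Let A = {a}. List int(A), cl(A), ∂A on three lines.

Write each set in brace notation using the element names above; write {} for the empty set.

U open, U⊆A: {}, {a}. int(A) = ⋃ = {a}
X∖A={b, d}, int(X∖A)={}, hence cl(A)={b, d, a}
∂A: remove int from cl → {b, d}

int(A) = {a}
cl(A)  = {b, d, a}
∂A     = {b, d}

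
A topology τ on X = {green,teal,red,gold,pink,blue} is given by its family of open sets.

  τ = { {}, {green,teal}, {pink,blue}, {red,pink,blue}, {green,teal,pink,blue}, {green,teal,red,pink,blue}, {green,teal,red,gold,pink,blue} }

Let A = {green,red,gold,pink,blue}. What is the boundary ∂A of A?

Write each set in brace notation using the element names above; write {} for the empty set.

U open, U⊆A: {}, {pink,blue}, {red,pink,blue}. int(A) = ⋃ = {red,pink,blue}
X∖A={teal}, int(X∖A)={}, hence cl(A)={green,teal,red,gold,pink,blue}
∂A: remove int from cl → {green,teal,gold}

{green,teal,gold}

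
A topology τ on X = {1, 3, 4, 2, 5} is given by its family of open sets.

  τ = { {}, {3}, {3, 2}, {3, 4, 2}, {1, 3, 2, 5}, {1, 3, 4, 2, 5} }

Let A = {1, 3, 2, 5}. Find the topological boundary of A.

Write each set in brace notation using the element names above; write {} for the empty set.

interior: largest open inside A is {1, 3, 2, 5} (from {}, {3}, {3, 2}, {1, 3, 2, 5})
cl via duality: int({4}) = {}, so X∖{} = {1, 3, 4, 2, 5}
cl∖int = {4}

{4}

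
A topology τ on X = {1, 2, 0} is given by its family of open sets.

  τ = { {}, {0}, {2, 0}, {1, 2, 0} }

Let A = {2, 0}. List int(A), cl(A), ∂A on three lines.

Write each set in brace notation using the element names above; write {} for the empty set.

U open, U⊆A: {}, {0}, {2, 0}. int(A) = ⋃ = {2, 0}
X∖A={1}, int(X∖A)={}, hence cl(A)={1, 2, 0}
∂A: remove int from cl → {1}

int(A) = {2, 0}
cl(A)  = {1, 2, 0}
∂A     = {1}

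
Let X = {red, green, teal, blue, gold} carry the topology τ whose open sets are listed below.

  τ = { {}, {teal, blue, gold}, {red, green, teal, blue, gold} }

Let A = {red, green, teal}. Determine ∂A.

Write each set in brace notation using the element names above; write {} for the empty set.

{red, green, teal, blue, gold}

U open, U⊆A: {}. int(A) = ⋃ = {}
X∖A={blue, gold}, int(X∖A)={}, hence cl(A)={red, green, teal, blue, gold}
∂A: remove int from cl → {red, green, teal, blue, gold}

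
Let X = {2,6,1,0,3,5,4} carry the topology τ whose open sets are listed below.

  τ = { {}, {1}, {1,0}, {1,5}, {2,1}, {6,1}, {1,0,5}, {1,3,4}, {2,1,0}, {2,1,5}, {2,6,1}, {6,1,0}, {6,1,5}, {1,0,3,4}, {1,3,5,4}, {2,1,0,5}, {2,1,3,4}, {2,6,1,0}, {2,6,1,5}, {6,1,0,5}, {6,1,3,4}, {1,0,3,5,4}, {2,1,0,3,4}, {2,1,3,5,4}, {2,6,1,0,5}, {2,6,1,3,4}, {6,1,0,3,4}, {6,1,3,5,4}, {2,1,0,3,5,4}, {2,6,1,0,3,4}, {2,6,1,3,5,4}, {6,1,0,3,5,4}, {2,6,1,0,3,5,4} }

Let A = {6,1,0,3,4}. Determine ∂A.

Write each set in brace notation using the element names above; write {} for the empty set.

{2,5}

open subsets of A: {}, {1}, {6,1}, {1,0}, {6,1,0}, {1,3,4}, {1,0,3,4}, {6,1,3,4}, {6,1,0,3,4}; so int(A) = {6,1,0,3,4}
closure: X∖int(X∖A) = X∖{} = {2,6,1,0,3,5,4}
∂A = {2,6,1,0,3,5,4} minus {6,1,0,3,4} = {2,5}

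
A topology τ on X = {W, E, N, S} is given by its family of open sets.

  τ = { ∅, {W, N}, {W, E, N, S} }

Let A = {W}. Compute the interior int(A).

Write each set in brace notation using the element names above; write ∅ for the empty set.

opens ⊆ A: ∅; union → int = ∅

∅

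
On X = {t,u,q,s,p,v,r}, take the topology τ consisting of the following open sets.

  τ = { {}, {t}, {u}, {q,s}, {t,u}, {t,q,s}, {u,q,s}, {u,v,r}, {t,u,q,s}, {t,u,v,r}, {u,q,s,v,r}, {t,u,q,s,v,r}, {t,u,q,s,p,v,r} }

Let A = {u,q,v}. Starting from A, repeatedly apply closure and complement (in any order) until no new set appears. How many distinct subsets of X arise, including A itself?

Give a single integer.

cl via duality: int({t,s,p,r}) = {t}, so X∖{t} = {u,q,s,p,v,r}
Write k for closure, c for complement:
  1. A     = {u,q,v}
  2. kA    = {u,q,s,p,v,r}
  3. cA    = {t,s,p,r}
  4. ckA   = {t}
  5. kcA   = {t,q,s,p,v,r}
  6. kckA  = {t,p}
  7. ckcA  = {u}
  8. ckckA = {u,q,s,v,r}
  9. kckcA = {u,p,v,r}
  10. ckckcA = {t,q,s}
  11. kckckcA = {t,q,s,p}
  12. ckckckcA = {u,v,r}
applying k or c yields no new set

12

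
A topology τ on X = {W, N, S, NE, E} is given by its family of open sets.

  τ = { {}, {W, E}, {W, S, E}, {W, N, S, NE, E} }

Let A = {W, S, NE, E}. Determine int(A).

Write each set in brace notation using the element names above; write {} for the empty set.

{W, S, E}

open subsets of A: {}, {W, E}, {W, S, E}; so int(A) = {W, S, E}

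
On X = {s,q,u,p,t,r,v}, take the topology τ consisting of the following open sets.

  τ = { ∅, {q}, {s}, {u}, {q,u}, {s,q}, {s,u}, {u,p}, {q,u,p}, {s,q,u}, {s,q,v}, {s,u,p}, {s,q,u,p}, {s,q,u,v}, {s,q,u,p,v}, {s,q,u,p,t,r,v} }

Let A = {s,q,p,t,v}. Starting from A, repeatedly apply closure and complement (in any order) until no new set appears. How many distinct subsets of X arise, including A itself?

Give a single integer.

closure: X∖int(X∖A) = X∖{u} = {s,q,p,t,r,v}
Let k=closure and c=complement:
  1. A     = {s,q,p,t,v}
  2. kA    = {s,q,p,t,r,v}
  3. cA    = {u,r}
  4. ckA   = {u}
  5. kcA   = {u,p,t,r}
  6. ckcA  = {s,q,v}
  7. kckcA = {s,q,t,r,v}
  8. ckckcA = {u,p}
— saturated at 8

8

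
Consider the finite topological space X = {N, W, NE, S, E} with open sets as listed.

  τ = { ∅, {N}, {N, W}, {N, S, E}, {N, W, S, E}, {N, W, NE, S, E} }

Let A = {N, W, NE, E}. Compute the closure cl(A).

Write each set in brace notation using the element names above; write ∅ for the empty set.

{N, W, NE, S, E}

X∖A={S}, int(X∖A)=∅, hence cl(A)={N, W, NE, S, E}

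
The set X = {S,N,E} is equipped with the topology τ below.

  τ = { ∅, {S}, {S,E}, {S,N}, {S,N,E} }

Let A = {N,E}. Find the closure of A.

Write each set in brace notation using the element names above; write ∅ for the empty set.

cl via duality: int({S}) = {S}, so X∖{S} = {N,E}

{N,E}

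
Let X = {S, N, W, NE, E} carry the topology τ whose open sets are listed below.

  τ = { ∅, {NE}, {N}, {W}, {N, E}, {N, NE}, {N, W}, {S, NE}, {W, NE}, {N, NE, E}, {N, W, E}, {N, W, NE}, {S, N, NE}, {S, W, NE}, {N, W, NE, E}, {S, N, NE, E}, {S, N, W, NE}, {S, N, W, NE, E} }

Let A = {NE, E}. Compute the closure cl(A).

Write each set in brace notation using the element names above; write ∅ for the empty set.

complement {S, N, W}; its interior {N, W}; cl(A) = X∖{N, W} = {S, NE, E}

{S, NE, E}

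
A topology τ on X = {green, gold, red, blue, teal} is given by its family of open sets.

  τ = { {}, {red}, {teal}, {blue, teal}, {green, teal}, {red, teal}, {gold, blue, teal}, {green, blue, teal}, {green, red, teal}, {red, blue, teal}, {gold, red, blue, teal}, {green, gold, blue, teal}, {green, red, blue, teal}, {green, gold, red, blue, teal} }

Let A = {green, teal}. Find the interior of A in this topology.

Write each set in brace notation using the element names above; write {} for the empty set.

open subsets of A: {}, {teal}, {green, teal}; so int(A) = {green, teal}

{green, teal}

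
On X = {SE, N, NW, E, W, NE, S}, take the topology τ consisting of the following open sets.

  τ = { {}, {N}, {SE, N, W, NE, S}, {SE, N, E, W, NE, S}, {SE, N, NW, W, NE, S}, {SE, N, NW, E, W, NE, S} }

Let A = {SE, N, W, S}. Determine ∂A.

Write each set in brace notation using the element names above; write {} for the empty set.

open subsets of A: {}, {N}; so int(A) = {N}
closure: X∖int(X∖A) = X∖{} = {SE, N, NW, E, W, NE, S}
∂A = {SE, N, NW, E, W, NE, S} minus {N} = {SE, NW, E, W, NE, S}

{SE, NW, E, W, NE, S}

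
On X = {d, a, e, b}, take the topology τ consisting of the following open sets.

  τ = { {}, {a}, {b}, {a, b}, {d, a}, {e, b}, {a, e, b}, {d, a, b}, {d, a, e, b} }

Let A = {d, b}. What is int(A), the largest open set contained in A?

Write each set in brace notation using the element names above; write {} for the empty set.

{b}

open subsets of A: {}, {b}; so int(A) = {b}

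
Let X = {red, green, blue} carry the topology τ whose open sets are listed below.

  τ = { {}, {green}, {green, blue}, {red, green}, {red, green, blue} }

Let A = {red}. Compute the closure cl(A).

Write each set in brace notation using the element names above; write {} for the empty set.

{red}

X∖A={green, blue}, int(X∖A)={green, blue}, hence cl(A)={red}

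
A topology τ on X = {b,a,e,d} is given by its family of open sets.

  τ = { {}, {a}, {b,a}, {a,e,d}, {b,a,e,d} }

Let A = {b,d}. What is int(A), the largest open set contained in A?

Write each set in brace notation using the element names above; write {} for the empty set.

interior: largest open inside A is {} (from {})

{}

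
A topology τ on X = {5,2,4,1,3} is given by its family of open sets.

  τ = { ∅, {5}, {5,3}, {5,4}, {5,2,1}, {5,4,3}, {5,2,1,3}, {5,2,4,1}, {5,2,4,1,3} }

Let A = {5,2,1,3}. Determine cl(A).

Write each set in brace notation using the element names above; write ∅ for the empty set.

{5,2,4,1,3}

X∖A={4}, int(X∖A)=∅, hence cl(A)={5,2,4,1,3}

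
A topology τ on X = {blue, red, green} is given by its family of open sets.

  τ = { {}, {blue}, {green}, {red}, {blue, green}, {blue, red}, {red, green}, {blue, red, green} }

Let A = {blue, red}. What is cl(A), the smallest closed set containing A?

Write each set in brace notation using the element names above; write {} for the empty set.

X∖A={green}, int(X∖A)={green}, hence cl(A)={blue, red}

{blue, red}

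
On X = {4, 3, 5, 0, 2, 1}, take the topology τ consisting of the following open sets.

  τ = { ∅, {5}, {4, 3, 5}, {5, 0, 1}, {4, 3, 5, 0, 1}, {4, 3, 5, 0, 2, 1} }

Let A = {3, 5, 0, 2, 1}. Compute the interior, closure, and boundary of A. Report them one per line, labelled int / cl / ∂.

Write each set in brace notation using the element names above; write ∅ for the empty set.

int(A) = {5, 0, 1}
cl(A)  = {4, 3, 5, 0, 2, 1}
∂A     = {4, 3, 2}

U open, U⊆A: ∅, {5}, {5, 0, 1}. int(A) = ⋃ = {5, 0, 1}
X∖A={4}, int(X∖A)=∅, hence cl(A)={4, 3, 5, 0, 2, 1}
∂A: remove int from cl → {4, 3, 2}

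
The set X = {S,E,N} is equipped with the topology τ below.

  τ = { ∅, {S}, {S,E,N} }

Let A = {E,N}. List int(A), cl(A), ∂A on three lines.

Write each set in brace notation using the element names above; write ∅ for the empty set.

int(A) = ∅
cl(A)  = {E,N}
∂A     = {E,N}

U open, U⊆A: ∅. int(A) = ⋃ = ∅
X∖A={S}, int(X∖A)={S}, hence cl(A)={E,N}
∂A: remove int from cl → {E,N}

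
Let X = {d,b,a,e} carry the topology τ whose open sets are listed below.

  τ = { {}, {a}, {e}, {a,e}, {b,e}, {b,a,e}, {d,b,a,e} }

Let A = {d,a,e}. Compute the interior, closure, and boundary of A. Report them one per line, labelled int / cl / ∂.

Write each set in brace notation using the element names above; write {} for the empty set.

interior: largest open inside A is {a,e} (from {}, {e}, {a}, {a,e})
cl via duality: int({b}) = {}, so X∖{} = {d,b,a,e}
cl∖int = {d,b}

int(A) = {a,e}
cl(A)  = {d,b,a,e}
∂A     = {d,b}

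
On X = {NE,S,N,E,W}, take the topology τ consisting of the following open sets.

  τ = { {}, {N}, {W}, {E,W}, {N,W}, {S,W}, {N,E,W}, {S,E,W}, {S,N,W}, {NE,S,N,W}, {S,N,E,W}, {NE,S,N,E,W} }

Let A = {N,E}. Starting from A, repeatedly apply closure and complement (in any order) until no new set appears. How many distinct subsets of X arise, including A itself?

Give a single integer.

cl via duality: int({NE,S,W}) = {S,W}, so X∖{S,W} = {NE,N,E}
Write k for closure, c for complement:
  1. A     = {N,E}
  2. kA    = {NE,N,E}
  3. cA    = {NE,S,W}
  4. ckA   = {S,W}
  5. kcA   = {NE,S,E,W}
  6. ckcA  = {N}
  7. kckcA = {NE,N}
  8. ckckcA = {S,E,W}
applying k or c yields no new set

8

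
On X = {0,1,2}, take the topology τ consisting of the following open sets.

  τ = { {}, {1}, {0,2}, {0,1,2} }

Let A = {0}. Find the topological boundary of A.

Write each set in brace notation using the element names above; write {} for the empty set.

opens ⊆ A: {}; union → int = {}
complement {1,2}; its interior {1}; cl(A) = X∖{1} = {0,2}
boundary = {0,2} ∖ {} = {0,2}

{0,2}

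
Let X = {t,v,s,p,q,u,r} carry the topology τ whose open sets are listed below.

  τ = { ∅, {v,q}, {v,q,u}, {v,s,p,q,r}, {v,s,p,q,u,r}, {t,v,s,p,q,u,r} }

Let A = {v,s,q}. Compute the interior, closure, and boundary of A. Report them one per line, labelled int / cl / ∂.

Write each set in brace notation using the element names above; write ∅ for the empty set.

opens ⊆ A: ∅, {v,q}; union → int = {v,q}
complement {t,p,u,r}; its interior ∅; cl(A) = X∖∅ = {t,v,s,p,q,u,r}
boundary = {t,v,s,p,q,u,r} ∖ {v,q} = {t,s,p,u,r}

int(A) = {v,q}
cl(A)  = {t,v,s,p,q,u,r}
∂A     = {t,s,p,u,r}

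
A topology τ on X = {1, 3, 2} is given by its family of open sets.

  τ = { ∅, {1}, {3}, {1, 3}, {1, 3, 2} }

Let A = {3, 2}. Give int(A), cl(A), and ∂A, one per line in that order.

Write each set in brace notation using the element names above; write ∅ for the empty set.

U open, U⊆A: ∅, {3}. int(A) = ⋃ = {3}
X∖A={1}, int(X∖A)={1}, hence cl(A)={3, 2}
∂A: remove int from cl → {2}

int(A) = {3}
cl(A)  = {3, 2}
∂A     = {2}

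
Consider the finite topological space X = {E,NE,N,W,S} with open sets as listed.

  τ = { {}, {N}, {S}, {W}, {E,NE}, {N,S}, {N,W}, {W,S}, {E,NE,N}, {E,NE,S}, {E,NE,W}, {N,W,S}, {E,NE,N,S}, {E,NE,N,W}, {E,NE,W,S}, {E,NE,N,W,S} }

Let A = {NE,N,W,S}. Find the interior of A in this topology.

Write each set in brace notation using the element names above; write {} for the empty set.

{N,W,S}

opens ⊆ A: {}, {N}, {S}, {W}, {N,S}, {N,W}, {W,S}, {N,W,S}; union → int = {N,W,S}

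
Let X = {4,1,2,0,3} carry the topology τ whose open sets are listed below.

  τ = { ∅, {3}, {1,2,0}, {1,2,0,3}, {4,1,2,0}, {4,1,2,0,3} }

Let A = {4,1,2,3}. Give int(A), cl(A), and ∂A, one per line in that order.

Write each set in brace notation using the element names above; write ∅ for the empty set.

int(A) = {3}
cl(A)  = {4,1,2,0,3}
∂A     = {4,1,2,0}

opens ⊆ A: ∅, {3}; union → int = {3}
complement {0}; its interior ∅; cl(A) = X∖∅ = {4,1,2,0,3}
boundary = {4,1,2,0,3} ∖ {3} = {4,1,2,0}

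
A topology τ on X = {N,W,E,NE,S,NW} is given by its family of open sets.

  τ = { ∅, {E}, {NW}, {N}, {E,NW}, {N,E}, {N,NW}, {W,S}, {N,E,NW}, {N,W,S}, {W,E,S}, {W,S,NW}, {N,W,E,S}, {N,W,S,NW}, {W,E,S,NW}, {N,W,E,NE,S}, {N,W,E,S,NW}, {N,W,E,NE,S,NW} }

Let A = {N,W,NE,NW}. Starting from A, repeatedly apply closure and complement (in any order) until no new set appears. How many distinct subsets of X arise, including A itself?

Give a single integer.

10

X∖A={E,S}, int(X∖A)={E}, hence cl(A)={N,W,NE,S,NW}
Orbit (k=closure, c=complement):
  1. A     = {N,W,NE,NW}
  2. kA    = {N,W,NE,S,NW}
  3. cA    = {E,S}
  4. ckA   = {E}
  5. kcA   = {W,E,NE,S}
  6. kckA  = {E,NE}
  7. ckcA  = {N,NW}
  8. ckckA = {N,W,S,NW}
  9. kckcA = {N,NE,NW}
  10. ckckcA = {W,E,S}
(closed under both — stop)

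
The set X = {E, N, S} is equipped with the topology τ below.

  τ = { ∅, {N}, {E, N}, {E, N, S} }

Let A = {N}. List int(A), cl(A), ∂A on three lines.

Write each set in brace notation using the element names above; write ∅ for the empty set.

int(A) = {N}
cl(A)  = {E, N, S}
∂A     = {E, S}

opens ⊆ A: ∅, {N}; union → int = {N}
complement {E, S}; its interior ∅; cl(A) = X∖∅ = {E, N, S}
boundary = {E, N, S} ∖ {N} = {E, S}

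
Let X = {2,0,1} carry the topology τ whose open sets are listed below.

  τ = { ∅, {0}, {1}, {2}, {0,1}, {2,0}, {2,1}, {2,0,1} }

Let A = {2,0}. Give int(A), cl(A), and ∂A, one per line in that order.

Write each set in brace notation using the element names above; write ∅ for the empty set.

interior: largest open inside A is {2,0} (from ∅, {0}, {2}, {2,0})
cl via duality: int({1}) = {1}, so X∖{1} = {2,0}
cl∖int = ∅

int(A) = {2,0}
cl(A)  = {2,0}
∂A     = ∅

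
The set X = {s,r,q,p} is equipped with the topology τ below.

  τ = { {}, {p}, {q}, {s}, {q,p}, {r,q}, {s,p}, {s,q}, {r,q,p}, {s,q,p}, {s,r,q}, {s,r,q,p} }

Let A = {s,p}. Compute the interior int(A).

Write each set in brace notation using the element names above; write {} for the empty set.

{s,p}

interior: largest open inside A is {s,p} (from {}, {s}, {p}, {s,p})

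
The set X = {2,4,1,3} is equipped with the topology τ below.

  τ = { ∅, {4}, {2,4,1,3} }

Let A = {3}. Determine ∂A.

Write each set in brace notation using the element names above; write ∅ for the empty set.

interior: largest open inside A is ∅ (from ∅)
cl via duality: int({2,4,1}) = {4}, so X∖{4} = {2,1,3}
cl∖int = {2,1,3}

{2,1,3}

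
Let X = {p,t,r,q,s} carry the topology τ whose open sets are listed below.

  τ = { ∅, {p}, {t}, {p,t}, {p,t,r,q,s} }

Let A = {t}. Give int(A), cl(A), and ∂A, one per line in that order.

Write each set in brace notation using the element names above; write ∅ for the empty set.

open subsets of A: ∅, {t}; so int(A) = {t}
closure: X∖int(X∖A) = X∖{p} = {t,r,q,s}
∂A = {t,r,q,s} minus {t} = {r,q,s}

int(A) = {t}
cl(A)  = {t,r,q,s}
∂A     = {r,q,s}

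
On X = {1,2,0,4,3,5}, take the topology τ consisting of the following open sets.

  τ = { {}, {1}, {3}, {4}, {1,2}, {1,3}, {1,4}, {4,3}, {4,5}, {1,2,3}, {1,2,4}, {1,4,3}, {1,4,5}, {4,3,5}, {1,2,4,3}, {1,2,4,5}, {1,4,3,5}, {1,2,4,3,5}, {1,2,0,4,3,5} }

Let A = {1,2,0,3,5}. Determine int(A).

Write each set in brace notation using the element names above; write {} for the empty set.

{1,2,3}

interior: largest open inside A is {1,2,3} (from {}, {1}, {3}, {1,3}, {1,2}, {1,2,3})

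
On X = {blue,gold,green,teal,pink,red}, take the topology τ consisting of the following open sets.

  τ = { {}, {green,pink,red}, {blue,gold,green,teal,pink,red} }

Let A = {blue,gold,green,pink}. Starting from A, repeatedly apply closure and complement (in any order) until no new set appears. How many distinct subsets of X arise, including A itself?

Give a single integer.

cl via duality: int({teal,red}) = {}, so X∖{} = {blue,gold,green,teal,pink,red}
Write k for closure, c for complement:
  1. A     = {blue,gold,green,pink}
  2. kA    = {blue,gold,green,teal,pink,red}
  3. cA    = {teal,red}
  4. ckA   = {}
applying k or c yields no new set

4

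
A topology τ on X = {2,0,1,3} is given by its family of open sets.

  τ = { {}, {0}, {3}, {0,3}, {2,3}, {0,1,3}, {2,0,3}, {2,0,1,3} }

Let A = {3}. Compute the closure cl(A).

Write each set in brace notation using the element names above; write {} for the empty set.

{2,1,3}

complement {2,0,1}; its interior {0}; cl(A) = X∖{0} = {2,1,3}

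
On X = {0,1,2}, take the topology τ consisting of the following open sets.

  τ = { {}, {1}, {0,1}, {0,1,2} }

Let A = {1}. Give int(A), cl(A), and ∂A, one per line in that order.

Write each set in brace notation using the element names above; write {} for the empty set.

open subsets of A: {}, {1}; so int(A) = {1}
closure: X∖int(X∖A) = X∖{} = {0,1,2}
∂A = {0,1,2} minus {1} = {0,2}

int(A) = {1}
cl(A)  = {0,1,2}
∂A     = {0,2}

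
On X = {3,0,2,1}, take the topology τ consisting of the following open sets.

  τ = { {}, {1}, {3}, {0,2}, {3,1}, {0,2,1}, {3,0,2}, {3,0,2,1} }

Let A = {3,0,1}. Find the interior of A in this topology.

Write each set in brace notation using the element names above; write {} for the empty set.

interior: largest open inside A is {3,1} (from {}, {3}, {1}, {3,1})

{3,1}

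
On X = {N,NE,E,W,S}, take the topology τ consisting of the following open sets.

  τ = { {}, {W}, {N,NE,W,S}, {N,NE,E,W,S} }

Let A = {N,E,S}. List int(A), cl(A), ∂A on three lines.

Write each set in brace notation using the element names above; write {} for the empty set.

opens ⊆ A: {}; union → int = {}
complement {NE,W}; its interior {W}; cl(A) = X∖{W} = {N,NE,E,S}
boundary = {N,NE,E,S} ∖ {} = {N,NE,E,S}

int(A) = {}
cl(A)  = {N,NE,E,S}
∂A     = {N,NE,E,S}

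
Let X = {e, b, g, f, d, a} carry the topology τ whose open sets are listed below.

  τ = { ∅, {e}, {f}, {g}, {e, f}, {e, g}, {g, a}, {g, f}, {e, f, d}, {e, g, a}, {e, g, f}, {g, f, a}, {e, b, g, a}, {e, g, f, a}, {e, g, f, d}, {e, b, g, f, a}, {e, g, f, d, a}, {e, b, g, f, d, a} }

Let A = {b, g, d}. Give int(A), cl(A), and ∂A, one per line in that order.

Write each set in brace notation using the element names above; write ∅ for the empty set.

int(A) = {g}
cl(A)  = {b, g, d, a}
∂A     = {b, d, a}

opens ⊆ A: ∅, {g}; union → int = {g}
complement {e, f, a}; its interior {e, f}; cl(A) = X∖{e, f} = {b, g, d, a}
boundary = {b, g, d, a} ∖ {g} = {b, d, a}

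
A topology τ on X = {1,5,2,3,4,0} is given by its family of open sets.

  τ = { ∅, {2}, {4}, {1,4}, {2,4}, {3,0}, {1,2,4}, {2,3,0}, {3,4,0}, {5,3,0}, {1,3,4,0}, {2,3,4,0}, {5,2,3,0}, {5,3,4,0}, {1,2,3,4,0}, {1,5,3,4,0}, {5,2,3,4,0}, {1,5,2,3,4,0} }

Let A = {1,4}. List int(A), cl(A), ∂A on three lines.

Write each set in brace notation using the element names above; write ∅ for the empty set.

U open, U⊆A: ∅, {4}, {1,4}. int(A) = ⋃ = {1,4}
X∖A={5,2,3,0}, int(X∖A)={5,2,3,0}, hence cl(A)={1,4}
∂A: remove int from cl → ∅

int(A) = {1,4}
cl(A)  = {1,4}
∂A     = ∅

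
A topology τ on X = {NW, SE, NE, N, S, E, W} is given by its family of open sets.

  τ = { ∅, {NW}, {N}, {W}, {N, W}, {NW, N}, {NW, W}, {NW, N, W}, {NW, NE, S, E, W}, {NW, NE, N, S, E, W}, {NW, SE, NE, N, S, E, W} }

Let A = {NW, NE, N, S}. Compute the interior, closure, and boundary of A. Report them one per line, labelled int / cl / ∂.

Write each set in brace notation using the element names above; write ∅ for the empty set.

int(A) = {NW, N}
cl(A)  = {NW, SE, NE, N, S, E}
∂A     = {SE, NE, S, E}

opens ⊆ A: ∅, {N}, {NW}, {NW, N}; union → int = {NW, N}
complement {SE, E, W}; its interior {W}; cl(A) = X∖{W} = {NW, SE, NE, N, S, E}
boundary = {NW, SE, NE, N, S, E} ∖ {NW, N} = {SE, NE, S, E}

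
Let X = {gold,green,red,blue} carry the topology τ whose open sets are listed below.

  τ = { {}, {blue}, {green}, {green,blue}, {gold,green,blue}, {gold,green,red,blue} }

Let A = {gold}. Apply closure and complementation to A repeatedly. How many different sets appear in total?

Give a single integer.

X∖A={green,red,blue}, int(X∖A)={green,blue}, hence cl(A)={gold,red}
Orbit (k=closure, c=complement):
  1. A     = {gold}
  2. kA    = {gold,red}
  3. cA    = {green,red,blue}
  4. ckA   = {green,blue}
  5. kcA   = {gold,green,red,blue}
  6. ckcA  = {}
(closed under both — stop)

6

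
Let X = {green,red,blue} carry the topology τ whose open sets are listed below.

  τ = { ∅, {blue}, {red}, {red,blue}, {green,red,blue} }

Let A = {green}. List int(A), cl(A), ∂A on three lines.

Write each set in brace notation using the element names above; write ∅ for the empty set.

open subsets of A: ∅; so int(A) = ∅
closure: X∖int(X∖A) = X∖{red,blue} = {green}
∂A = {green} minus ∅ = {green}

int(A) = ∅
cl(A)  = {green}
∂A     = {green}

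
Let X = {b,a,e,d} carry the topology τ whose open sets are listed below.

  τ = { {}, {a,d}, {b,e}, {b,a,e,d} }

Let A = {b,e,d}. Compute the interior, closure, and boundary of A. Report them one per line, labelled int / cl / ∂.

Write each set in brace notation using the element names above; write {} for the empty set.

opens ⊆ A: {}, {b,e}; union → int = {b,e}
complement {a}; its interior {}; cl(A) = X∖{} = {b,a,e,d}
boundary = {b,a,e,d} ∖ {b,e} = {a,d}

int(A) = {b,e}
cl(A)  = {b,a,e,d}
∂A     = {a,d}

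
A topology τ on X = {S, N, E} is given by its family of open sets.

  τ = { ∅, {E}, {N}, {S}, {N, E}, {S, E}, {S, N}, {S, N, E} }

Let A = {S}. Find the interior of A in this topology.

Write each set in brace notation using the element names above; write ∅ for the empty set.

interior: largest open inside A is {S} (from ∅, {S})

{S}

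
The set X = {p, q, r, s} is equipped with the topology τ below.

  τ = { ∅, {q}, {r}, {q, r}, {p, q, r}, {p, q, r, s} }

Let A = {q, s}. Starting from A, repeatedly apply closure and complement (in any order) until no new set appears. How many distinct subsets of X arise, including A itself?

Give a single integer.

complement {p, r}; its interior {r}; cl(A) = X∖{r} = {p, q, s}
With k = closure, c = complement:
  1. A     = {q, s}
  2. kA    = {p, q, s}
  3. cA    = {p, r}
  4. ckA   = {r}
  5. kcA   = {p, r, s}
  6. ckcA  = {q}
k, c of each give nothing new

6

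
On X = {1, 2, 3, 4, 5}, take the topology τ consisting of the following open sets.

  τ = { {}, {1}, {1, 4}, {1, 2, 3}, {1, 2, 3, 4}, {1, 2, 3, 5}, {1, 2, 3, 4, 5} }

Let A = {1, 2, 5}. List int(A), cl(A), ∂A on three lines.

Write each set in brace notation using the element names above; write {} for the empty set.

int(A) = {1}
cl(A)  = {1, 2, 3, 4, 5}
∂A     = {2, 3, 4, 5}

interior: largest open inside A is {1} (from {}, {1})
cl via duality: int({3, 4}) = {}, so X∖{} = {1, 2, 3, 4, 5}
cl∖int = {2, 3, 4, 5}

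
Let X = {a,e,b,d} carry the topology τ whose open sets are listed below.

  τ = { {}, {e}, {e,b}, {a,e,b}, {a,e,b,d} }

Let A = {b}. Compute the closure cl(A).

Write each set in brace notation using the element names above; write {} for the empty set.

{a,b,d}

X∖A={a,e,d}, int(X∖A)={e}, hence cl(A)={a,b,d}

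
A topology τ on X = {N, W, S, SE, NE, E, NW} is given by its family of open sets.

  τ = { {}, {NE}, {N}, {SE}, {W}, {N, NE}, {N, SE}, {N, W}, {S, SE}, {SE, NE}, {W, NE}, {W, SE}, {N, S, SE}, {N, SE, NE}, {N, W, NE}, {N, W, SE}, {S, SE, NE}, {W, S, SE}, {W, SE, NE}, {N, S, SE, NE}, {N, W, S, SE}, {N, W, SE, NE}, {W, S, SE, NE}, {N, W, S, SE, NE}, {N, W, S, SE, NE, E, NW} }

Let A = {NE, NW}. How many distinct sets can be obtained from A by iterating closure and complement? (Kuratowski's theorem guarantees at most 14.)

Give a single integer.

6

closure: X∖int(X∖A) = X∖{N, W, S, SE} = {NE, E, NW}
Let k=closure and c=complement:
  1. A     = {NE, NW}
  2. kA    = {NE, E, NW}
  3. cA    = {N, W, S, SE, E}
  4. ckA   = {N, W, S, SE}
  5. kcA   = {N, W, S, SE, E, NW}
  6. ckcA  = {NE}
— saturated at 6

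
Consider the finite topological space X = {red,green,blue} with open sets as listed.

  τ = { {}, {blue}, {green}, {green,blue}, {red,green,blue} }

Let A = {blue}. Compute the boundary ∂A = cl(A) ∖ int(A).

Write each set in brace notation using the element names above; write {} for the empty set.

{red}

interior: largest open inside A is {blue} (from {}, {blue})
cl via duality: int({red,green}) = {green}, so X∖{green} = {red,blue}
cl∖int = {red}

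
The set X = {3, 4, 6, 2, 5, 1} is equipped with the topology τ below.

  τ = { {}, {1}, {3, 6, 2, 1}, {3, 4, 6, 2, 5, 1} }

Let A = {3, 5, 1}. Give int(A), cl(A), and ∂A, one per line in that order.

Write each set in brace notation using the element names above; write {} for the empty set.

interior: largest open inside A is {1} (from {}, {1})
cl via duality: int({4, 6, 2}) = {}, so X∖{} = {3, 4, 6, 2, 5, 1}
cl∖int = {3, 4, 6, 2, 5}

int(A) = {1}
cl(A)  = {3, 4, 6, 2, 5, 1}
∂A     = {3, 4, 6, 2, 5}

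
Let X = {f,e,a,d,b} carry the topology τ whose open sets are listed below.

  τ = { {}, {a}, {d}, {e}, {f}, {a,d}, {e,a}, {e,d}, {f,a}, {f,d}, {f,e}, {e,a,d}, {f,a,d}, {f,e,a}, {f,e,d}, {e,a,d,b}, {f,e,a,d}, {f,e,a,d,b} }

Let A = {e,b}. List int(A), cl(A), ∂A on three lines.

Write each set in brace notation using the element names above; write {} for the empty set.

int(A) = {e}
cl(A)  = {e,b}
∂A     = {b}

U open, U⊆A: {}, {e}. int(A) = ⋃ = {e}
X∖A={f,a,d}, int(X∖A)={f,a,d}, hence cl(A)={e,b}
∂A: remove int from cl → {b}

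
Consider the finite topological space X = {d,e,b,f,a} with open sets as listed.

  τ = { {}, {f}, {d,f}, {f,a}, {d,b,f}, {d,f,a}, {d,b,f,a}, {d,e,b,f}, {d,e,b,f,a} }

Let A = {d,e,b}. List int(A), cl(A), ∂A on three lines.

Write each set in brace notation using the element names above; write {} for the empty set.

opens ⊆ A: {}; union → int = {}
complement {f,a}; its interior {f,a}; cl(A) = X∖{f,a} = {d,e,b}
boundary = {d,e,b} ∖ {} = {d,e,b}

int(A) = {}
cl(A)  = {d,e,b}
∂A     = {d,e,b}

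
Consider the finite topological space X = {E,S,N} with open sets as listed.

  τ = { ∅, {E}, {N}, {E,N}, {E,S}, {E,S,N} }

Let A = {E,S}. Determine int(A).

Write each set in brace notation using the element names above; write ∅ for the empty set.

{E,S}

opens ⊆ A: ∅, {E}, {E,S}; union → int = {E,S}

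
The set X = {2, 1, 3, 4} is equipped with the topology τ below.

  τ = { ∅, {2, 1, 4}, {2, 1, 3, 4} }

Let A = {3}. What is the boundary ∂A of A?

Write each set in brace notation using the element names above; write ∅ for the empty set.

opens ⊆ A: ∅; union → int = ∅
complement {2, 1, 4}; its interior {2, 1, 4}; cl(A) = X∖{2, 1, 4} = {3}
boundary = {3} ∖ ∅ = {3}

{3}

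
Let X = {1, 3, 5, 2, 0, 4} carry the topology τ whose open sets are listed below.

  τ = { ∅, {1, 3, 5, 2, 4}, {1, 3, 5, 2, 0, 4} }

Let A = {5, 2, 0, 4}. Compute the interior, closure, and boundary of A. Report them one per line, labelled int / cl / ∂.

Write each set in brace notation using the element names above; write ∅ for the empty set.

interior: largest open inside A is ∅ (from ∅)
cl via duality: int({1, 3}) = ∅, so X∖∅ = {1, 3, 5, 2, 0, 4}
cl∖int = {1, 3, 5, 2, 0, 4}

int(A) = ∅
cl(A)  = {1, 3, 5, 2, 0, 4}
∂A     = {1, 3, 5, 2, 0, 4}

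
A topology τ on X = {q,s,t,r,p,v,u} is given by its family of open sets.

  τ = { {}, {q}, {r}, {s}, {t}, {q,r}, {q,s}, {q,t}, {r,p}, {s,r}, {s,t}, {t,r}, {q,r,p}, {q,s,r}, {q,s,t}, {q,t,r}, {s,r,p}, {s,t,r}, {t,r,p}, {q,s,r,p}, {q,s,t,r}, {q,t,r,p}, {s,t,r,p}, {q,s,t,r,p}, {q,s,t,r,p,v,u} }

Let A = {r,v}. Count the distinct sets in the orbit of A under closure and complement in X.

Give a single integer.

8

X∖A={q,s,t,p,u}, int(X∖A)={q,s,t}, hence cl(A)={r,p,v,u}
Orbit (k=closure, c=complement):
  1. A     = {r,v}
  2. kA    = {r,p,v,u}
  3. cA    = {q,s,t,p,u}
  4. ckA   = {q,s,t}
  5. kcA   = {q,s,t,p,v,u}
  6. kckA  = {q,s,t,v,u}
  7. ckcA  = {r}
  8. ckckA = {r,p}
(closed under both — stop)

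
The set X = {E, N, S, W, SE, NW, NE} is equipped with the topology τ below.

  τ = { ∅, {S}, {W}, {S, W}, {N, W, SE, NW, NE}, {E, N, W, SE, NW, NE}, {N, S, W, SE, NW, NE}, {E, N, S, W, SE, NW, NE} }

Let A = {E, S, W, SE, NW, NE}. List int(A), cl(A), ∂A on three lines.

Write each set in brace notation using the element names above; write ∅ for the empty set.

interior: largest open inside A is {S, W} (from ∅, {S}, {W}, {S, W})
cl via duality: int({N}) = ∅, so X∖∅ = {E, N, S, W, SE, NW, NE}
cl∖int = {E, N, SE, NW, NE}

int(A) = {S, W}
cl(A)  = {E, N, S, W, SE, NW, NE}
∂A     = {E, N, SE, NW, NE}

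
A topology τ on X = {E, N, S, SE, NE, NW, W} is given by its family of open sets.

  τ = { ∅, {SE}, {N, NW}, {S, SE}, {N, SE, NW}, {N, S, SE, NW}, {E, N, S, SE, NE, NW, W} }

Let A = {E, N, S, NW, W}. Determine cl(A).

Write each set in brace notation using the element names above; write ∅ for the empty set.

closure: X∖int(X∖A) = X∖{SE} = {E, N, S, NE, NW, W}

{E, N, S, NE, NW, W}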